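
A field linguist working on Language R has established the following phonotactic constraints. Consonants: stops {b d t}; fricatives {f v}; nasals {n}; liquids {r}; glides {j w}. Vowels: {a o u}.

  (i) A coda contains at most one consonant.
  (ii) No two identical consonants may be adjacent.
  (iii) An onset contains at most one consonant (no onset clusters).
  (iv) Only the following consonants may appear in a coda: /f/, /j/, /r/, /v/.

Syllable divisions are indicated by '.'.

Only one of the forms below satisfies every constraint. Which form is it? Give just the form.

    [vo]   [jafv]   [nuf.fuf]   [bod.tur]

[vo] — σ1 onset /v/, coda /∅/ ok → phonotactically legal
[jafv] — violates constraint (i): syllable 1 coda /fv/ has 2 consonants (> 1) → phonotactically illegal
[nuf.fuf] — violates constraint (ii): adjacent identical consonants /ff/ → phonotactically illegal
[bod.tur] — violates constraint (iv): syllable 1 coda contains /d/, which is not a licensed coda consonant → phonotactically illegal

[vo]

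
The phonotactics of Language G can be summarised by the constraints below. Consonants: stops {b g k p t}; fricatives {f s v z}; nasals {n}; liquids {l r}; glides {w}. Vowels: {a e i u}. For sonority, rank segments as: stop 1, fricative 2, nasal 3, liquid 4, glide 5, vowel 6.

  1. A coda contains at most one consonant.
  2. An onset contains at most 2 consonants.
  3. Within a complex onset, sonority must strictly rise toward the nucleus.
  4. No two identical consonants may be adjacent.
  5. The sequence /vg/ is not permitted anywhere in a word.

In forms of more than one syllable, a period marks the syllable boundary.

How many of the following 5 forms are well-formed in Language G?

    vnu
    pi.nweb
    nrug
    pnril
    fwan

4

vnu — σ1 onset /vn/ (2→3 rises), coda /∅/ ok → well-formed
pi.nweb — σ1 onset /p/, coda /∅/ ok; σ2 onset /nw/ (3→5 rises), coda /b/ ok → well-formed
nrug — σ1 onset /nr/ (3→4 rises), coda /g/ ok → well-formed
pnril — violates constraint 2: syllable 1 onset /pnr/ has 3 consonants (> 2) → ill-formed
fwan — σ1 onset /fw/ (2→5 rises), coda /n/ ok → well-formed
Well-formed: vnu, pi.nweb, nrug, fwan → 4.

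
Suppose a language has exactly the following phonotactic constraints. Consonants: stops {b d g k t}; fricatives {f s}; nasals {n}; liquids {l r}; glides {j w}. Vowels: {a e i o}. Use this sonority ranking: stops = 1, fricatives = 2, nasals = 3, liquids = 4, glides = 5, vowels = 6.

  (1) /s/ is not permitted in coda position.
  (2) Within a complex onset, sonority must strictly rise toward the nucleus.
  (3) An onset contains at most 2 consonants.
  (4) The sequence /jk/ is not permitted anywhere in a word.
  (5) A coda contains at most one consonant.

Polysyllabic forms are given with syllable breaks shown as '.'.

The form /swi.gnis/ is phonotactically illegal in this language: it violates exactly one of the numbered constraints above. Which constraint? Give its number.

/swi.gnis/: syllable 2 coda contains /s/.
This is a violation of constraint 1: "/s/ is not permitted in coda position."
The remaining constraints (2, 3, 4, 5) are satisfied.

1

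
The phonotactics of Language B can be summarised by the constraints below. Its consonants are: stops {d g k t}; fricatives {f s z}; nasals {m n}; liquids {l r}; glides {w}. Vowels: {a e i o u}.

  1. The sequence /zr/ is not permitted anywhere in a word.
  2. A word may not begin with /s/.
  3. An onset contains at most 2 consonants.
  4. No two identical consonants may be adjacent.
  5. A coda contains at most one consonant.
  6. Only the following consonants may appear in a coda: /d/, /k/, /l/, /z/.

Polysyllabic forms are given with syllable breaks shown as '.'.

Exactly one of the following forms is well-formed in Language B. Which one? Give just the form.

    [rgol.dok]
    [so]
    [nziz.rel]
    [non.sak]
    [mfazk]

[rgol.dok]

[rgol.dok] — σ1 onset /rg/ (2C), coda /l/ ok; σ2 onset /d/, coda /k/ ok → well-formed
[so] — violates constraint 2: word begins with /s/ → ill-formed
[nziz.rel] — violates constraint 1: contains banned sequence /zr/ → ill-formed
[non.sak] — violates constraint 6: syllable 1 coda contains /n/, which is not a licensed coda consonant → ill-formed
[mfazk] — violates constraint 5: syllable 1 coda /zk/ has 2 consonants (> 1) → ill-formed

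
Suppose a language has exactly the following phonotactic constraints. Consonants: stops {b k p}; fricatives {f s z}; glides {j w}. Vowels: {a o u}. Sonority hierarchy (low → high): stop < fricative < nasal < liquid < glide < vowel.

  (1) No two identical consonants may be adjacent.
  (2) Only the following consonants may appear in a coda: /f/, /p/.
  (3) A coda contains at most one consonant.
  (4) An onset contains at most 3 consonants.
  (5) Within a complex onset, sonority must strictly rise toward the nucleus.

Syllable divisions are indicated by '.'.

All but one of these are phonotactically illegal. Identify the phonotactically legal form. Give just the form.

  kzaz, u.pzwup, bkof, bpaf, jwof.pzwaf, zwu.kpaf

kzaz — violates constraint 2: syllable 1 coda contains /z/, which is not a licensed coda consonant → phonotactically illegal
u.pzwup — σ1 onset /∅/, coda /∅/ ok; σ2 onset /pzw/ (1→2→5 rises), coda /p/ ok → phonotactically legal
bkof — violates constraint 5: syllable 1 onset /bk/: /b/ (stop, 1) → /k/ (stop, 1) does not rise → phonotactically illegal
bpaf — violates constraint 5: syllable 1 onset /bp/: /b/ (stop, 1) → /p/ (stop, 1) does not rise → phonotactically illegal
jwof.pzwaf — violates constraint 5: syllable 1 onset /jw/: /j/ (glide, 5) → /w/ (glide, 5) does not rise → phonotactically illegal
zwu.kpaf — violates constraint 5: syllable 2 onset /kp/: /k/ (stop, 1) → /p/ (stop, 1) does not rise → phonotactically illegal

u.pzwup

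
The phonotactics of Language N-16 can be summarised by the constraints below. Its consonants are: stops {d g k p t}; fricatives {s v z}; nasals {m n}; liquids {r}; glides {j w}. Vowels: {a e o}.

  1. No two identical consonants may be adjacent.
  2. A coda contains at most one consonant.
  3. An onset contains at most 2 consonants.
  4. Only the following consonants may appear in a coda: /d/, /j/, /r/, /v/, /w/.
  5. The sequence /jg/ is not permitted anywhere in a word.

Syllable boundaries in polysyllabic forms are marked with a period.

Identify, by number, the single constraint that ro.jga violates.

5

ro.jga: contains banned sequence /jg/.
This is a violation of constraint 5: "The sequence /jg/ is not permitted anywhere in a word."
The remaining constraints (1, 2, 3, 4) are satisfied.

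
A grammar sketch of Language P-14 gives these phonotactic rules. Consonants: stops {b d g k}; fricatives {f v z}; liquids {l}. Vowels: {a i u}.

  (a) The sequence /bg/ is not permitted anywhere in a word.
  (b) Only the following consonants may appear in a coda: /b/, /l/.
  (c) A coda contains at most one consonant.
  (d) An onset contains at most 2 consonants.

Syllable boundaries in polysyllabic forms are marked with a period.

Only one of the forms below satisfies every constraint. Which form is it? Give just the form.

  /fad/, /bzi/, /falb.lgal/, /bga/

/bzi/

/fad/ — violates constraint (b): syllable 1 coda contains /d/, which is not a licensed coda consonant → not permitted
/bzi/ — σ1 onset /bz/ (2C), coda /∅/ ok → permitted
/falb.lgal/ — violates constraint (c): syllable 1 coda /lb/ has 2 consonants (> 1) → not permitted
/bga/ — violates constraint (a): contains banned sequence /bg/ → not permitted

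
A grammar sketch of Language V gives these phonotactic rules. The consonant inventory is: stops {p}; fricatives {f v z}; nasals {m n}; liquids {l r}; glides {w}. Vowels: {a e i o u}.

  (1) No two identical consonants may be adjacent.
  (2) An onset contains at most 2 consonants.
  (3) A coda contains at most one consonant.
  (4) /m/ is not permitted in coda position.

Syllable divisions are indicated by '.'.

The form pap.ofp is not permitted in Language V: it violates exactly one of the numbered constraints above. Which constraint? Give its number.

3

pap.ofp: syllable 2 coda /fp/ has 2 consonants (> 1).
This is a violation of constraint 3: "A coda contains at most one consonant."
The remaining constraints (1, 2, 4) are satisfied.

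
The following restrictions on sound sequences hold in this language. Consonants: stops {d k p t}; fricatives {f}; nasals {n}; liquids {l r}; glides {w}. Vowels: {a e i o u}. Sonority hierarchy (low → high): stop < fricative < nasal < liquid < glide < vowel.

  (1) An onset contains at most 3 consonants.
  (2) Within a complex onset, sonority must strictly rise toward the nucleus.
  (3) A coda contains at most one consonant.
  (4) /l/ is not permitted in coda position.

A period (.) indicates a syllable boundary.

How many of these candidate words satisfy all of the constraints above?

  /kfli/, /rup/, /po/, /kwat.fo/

4

/kfli/ — σ1 onset /kfl/ (1→2→4 rises), coda /∅/ ok → well-formed
/rup/ — σ1 onset /r/, coda /p/ ok → well-formed
/po/ — σ1 onset /p/, coda /∅/ ok → well-formed
/kwat.fo/ — σ1 onset /kw/ (1→5 rises), coda /t/ ok; σ2 onset /f/, coda /∅/ ok → well-formed
Well-formed: /kfli/, /rup/, /po/, /kwat.fo/ → 4.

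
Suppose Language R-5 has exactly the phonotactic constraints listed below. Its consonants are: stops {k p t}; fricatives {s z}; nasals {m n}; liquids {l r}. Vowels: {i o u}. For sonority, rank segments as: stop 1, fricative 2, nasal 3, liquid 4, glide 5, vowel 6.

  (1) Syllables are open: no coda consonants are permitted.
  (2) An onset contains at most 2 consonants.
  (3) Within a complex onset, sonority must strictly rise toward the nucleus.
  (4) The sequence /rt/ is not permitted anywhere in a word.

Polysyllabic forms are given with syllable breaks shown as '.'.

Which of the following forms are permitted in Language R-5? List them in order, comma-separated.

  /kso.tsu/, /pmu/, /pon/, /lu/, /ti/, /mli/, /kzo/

/kso.tsu/, /pmu/, /lu/, /ti/, /mli/, /kzo/

/kso.tsu/ — σ1 onset /ks/ (1→2 rises), coda /∅/ ok; σ2 onset /ts/ (1→2 rises), coda /∅/ ok → permitted
/pmu/ — σ1 onset /pm/ (1→3 rises), coda /∅/ ok → permitted
/pon/ — violates constraint 1: syllable 1 coda /n/ has 1 consonant (> 0) → not permitted
/lu/ — σ1 onset /l/, coda /∅/ ok → permitted
/ti/ — σ1 onset /t/, coda /∅/ ok → permitted
/mli/ — σ1 onset /ml/ (3→4 rises), coda /∅/ ok → permitted
/kzo/ — σ1 onset /kz/ (1→2 rises), coda /∅/ ok → permitted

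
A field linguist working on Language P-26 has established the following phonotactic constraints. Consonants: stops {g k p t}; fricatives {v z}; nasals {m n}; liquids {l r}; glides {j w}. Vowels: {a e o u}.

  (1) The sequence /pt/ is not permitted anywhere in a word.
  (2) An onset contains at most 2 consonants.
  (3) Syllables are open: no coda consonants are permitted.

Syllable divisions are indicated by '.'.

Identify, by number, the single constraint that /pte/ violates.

1

/pte/: contains banned sequence /pt/.
This is a violation of constraint 1: "The sequence /pt/ is not permitted anywhere in a word."
The remaining constraints (2, 3) are satisfied.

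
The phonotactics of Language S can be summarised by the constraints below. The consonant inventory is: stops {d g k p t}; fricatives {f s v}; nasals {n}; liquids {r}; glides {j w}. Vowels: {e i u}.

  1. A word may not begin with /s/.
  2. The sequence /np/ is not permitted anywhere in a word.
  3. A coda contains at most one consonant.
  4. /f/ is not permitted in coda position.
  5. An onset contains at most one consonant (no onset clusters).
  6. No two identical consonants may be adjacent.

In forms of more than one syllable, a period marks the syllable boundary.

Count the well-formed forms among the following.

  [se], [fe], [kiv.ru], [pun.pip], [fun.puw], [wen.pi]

[se] — violates constraint 1: word begins with /s/ → ill-formed
[fe] — σ1 onset /f/, coda /∅/ ok → well-formed
[kiv.ru] — σ1 onset /k/, coda /v/ ok; σ2 onset /r/, coda /∅/ ok → well-formed
[pun.pip] — violates constraint 2: contains banned sequence /np/ → ill-formed
[fun.puw] — violates constraint 2: contains banned sequence /np/ → ill-formed
[wen.pi] — violates constraint 2: contains banned sequence /np/ → ill-formed
Well-formed: [fe], [kiv.ru] → 2.

2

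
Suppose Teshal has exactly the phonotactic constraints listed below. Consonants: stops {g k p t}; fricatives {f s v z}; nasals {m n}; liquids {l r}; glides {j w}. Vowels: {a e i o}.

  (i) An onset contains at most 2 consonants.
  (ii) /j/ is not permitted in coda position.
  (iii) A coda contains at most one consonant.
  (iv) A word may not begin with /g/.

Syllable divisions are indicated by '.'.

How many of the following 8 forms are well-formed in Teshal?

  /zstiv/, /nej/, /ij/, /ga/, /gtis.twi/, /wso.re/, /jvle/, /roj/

/zstiv/ — violates constraint (i): syllable 1 onset /zst/ has 3 consonants (> 2) → ill-formed
/nej/ — violates constraint (ii): syllable 1 coda contains /j/ → ill-formed
/ij/ — violates constraint (ii): syllable 1 coda contains /j/ → ill-formed
/ga/ — violates constraint (iv): word begins with /g/ → ill-formed
/gtis.twi/ — violates constraint (iv): word begins with /g/ → ill-formed
/wso.re/ — σ1 onset /ws/ (2C), coda /∅/ ok; σ2 onset /r/, coda /∅/ ok → well-formed
/jvle/ — violates constraint (i): syllable 1 onset /jvl/ has 3 consonants (> 2) → ill-formed
/roj/ — violates constraint (ii): syllable 1 coda contains /j/ → ill-formed
Well-formed: /wso.re/ → 1.

1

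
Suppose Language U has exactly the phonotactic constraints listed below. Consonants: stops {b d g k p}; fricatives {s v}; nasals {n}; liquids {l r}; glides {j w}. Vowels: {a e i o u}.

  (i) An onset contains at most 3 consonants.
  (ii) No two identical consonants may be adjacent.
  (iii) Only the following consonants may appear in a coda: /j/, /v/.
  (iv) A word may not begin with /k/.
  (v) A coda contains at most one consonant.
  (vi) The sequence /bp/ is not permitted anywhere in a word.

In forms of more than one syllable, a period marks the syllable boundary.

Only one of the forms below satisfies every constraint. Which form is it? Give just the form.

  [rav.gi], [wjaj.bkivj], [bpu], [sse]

[rav.gi]

[rav.gi] — σ1 onset /r/, coda /v/ ok; σ2 onset /g/, coda /∅/ ok → licit
[wjaj.bkivj] — violates constraint (v): syllable 2 coda /vj/ has 2 consonants (> 1) → illicit
[bpu] — violates constraint (vi): contains banned sequence /bp/ → illicit
[sse] — violates constraint (ii): adjacent identical consonants /ss/ → illicit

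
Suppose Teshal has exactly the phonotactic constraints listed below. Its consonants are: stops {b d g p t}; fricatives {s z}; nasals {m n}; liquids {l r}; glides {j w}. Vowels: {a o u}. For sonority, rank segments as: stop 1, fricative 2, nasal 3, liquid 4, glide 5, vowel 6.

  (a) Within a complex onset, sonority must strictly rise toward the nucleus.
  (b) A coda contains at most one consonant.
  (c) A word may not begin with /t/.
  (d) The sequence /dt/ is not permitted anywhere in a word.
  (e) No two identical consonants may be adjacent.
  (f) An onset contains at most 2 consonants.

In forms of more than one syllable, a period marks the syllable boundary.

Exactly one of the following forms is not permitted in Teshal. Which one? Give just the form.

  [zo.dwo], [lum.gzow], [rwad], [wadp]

[wadp]

[zo.dwo] — σ1 onset /z/, coda /∅/ ok; σ2 onset /dw/ (1→5 rises), coda /∅/ ok → permitted
[lum.gzow] — σ1 onset /l/, coda /m/ ok; σ2 onset /gz/ (1→2 rises), coda /w/ ok → permitted
[rwad] — σ1 onset /rw/ (4→5 rises), coda /d/ ok → permitted
[wadp] — violates constraint (b): syllable 1 coda /dp/ has 2 consonants (> 1) → not permitted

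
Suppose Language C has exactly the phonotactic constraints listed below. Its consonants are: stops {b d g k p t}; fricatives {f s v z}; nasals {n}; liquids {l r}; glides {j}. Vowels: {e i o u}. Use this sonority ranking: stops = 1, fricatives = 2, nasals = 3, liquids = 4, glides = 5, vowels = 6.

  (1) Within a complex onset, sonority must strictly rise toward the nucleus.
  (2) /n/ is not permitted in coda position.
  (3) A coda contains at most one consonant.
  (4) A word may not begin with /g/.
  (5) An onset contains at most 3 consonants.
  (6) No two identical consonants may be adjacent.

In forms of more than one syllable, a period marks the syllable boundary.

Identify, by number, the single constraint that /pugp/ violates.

/pugp/: syllable 1 coda /gp/ has 2 consonants (> 1).
This is a violation of constraint 3: "A coda contains at most one consonant."
The remaining constraints (1, 2, 4, 5, 6) are satisfied.

3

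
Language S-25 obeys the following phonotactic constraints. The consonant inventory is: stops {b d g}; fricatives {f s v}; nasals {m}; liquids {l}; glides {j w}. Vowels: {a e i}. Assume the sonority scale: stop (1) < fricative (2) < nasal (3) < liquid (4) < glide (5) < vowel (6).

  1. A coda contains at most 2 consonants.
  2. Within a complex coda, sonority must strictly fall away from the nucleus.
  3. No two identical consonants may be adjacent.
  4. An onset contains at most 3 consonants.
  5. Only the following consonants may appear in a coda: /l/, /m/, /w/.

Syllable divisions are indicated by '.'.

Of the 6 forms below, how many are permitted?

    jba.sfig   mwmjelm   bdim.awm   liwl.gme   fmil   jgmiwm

4

jba.sfig — violates constraint 5: syllable 2 coda contains /g/, which is not a licensed coda consonant → not permitted
mwmjelm — violates constraint 4: syllable 1 onset /mwmj/ has 4 consonants (> 3) → not permitted
bdim.awm — σ1 onset /bd/ (2C), coda /m/ ok; σ2 onset /∅/, coda /wm/ (5→3 falls) ok → permitted
liwl.gme — σ1 onset /l/, coda /wl/ (5→4 falls) ok; σ2 onset /gm/ (2C), coda /∅/ ok → permitted
fmil — σ1 onset /fm/ (2C), coda /l/ ok → permitted
jgmiwm — σ1 onset /jgm/ (3C), coda /wm/ (5→3 falls) ok → permitted
Permitted: bdim.awm, liwl.gme, fmil, jgmiwm → 4.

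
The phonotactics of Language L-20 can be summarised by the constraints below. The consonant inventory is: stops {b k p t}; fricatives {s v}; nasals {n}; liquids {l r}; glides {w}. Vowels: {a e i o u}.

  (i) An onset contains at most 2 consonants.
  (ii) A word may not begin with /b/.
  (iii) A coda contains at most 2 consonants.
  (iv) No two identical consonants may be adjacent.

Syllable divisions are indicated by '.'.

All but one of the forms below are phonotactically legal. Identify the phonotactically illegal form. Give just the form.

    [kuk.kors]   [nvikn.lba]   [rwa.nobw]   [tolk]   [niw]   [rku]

[kuk.kors]

[kuk.kors] — violates constraint (iv): adjacent identical consonants /kk/ → phonotactically illegal
[nvikn.lba] — σ1 onset /nv/ (2C), coda /kn/ (2C) ok; σ2 onset /lb/ (2C), coda /∅/ ok → phonotactically legal
[rwa.nobw] — σ1 onset /rw/ (2C), coda /∅/ ok; σ2 onset /n/, coda /bw/ (2C) ok → phonotactically legal
[tolk] — σ1 onset /t/, coda /lk/ (2C) ok → phonotactically legal
[niw] — σ1 onset /n/, coda /w/ ok → phonotactically legal
[rku] — σ1 onset /rk/ (2C), coda /∅/ ok → phonotactically legal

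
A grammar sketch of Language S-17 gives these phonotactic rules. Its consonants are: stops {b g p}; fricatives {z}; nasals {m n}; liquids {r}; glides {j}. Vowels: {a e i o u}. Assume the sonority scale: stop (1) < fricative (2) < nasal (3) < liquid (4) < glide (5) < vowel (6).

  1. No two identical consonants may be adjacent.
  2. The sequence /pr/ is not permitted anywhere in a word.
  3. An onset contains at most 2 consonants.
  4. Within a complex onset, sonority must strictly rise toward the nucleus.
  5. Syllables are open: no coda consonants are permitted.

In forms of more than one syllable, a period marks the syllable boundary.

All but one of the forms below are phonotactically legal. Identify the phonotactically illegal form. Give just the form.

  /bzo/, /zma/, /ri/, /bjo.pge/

/bjo.pge/

/bzo/ — σ1 onset /bz/ (1→2 rises), coda /∅/ ok → phonotactically legal
/zma/ — σ1 onset /zm/ (2→3 rises), coda /∅/ ok → phonotactically legal
/ri/ — σ1 onset /r/, coda /∅/ ok → phonotactically legal
/bjo.pge/ — violates constraint 4: syllable 2 onset /pg/: /p/ (stop, 1) → /g/ (stop, 1) does not rise → phonotactically illegal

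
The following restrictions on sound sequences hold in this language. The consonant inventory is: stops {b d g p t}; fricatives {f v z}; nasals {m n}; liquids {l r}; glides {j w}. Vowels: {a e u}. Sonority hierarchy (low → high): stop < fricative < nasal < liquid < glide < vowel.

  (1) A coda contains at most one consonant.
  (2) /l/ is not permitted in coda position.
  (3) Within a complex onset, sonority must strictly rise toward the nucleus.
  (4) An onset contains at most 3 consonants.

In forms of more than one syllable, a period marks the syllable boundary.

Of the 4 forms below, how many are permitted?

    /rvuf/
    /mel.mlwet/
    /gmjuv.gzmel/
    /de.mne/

/rvuf/ — violates constraint 3: syllable 1 onset /rv/: /r/ (liquid, 4) → /v/ (fricative, 2) does not rise → not permitted
/mel.mlwet/ — violates constraint 2: syllable 1 coda contains /l/ → not permitted
/gmjuv.gzmel/ — violates constraint 2: syllable 2 coda contains /l/ → not permitted
/de.mne/ — violates constraint 3: syllable 2 onset /mn/: /m/ (nasal, 3) → /n/ (nasal, 3) does not rise → not permitted
No form is permitted → 0.

0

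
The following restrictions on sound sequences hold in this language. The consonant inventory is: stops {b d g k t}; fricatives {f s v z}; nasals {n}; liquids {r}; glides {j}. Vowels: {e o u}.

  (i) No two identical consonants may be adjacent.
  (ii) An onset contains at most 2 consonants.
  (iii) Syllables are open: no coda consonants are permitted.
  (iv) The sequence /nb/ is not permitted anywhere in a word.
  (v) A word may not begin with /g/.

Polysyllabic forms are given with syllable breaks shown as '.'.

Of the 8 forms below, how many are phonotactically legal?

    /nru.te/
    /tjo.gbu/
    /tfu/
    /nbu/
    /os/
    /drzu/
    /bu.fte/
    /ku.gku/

/nru.te/ — σ1 onset /nr/ (2C), coda /∅/ ok; σ2 onset /t/, coda /∅/ ok → phonotactically legal
/tjo.gbu/ — σ1 onset /tj/ (2C), coda /∅/ ok; σ2 onset /gb/ (2C), coda /∅/ ok → phonotactically legal
/tfu/ — σ1 onset /tf/ (2C), coda /∅/ ok → phonotactically legal
/nbu/ — violates constraint (iv): contains banned sequence /nb/ → phonotactically illegal
/os/ — violates constraint (iii): syllable 1 coda /s/ has 1 consonant (> 0) → phonotactically illegal
/drzu/ — violates constraint (ii): syllable 1 onset /drz/ has 3 consonants (> 2) → phonotactically illegal
/bu.fte/ — σ1 onset /b/, coda /∅/ ok; σ2 onset /ft/ (2C), coda /∅/ ok → phonotactically legal
/ku.gku/ — σ1 onset /k/, coda /∅/ ok; σ2 onset /gk/ (2C), coda /∅/ ok → phonotactically legal
Phonotactically legal: /nru.te/, /tjo.gbu/, /tfu/, /bu.fte/, /ku.gku/ → 5.

5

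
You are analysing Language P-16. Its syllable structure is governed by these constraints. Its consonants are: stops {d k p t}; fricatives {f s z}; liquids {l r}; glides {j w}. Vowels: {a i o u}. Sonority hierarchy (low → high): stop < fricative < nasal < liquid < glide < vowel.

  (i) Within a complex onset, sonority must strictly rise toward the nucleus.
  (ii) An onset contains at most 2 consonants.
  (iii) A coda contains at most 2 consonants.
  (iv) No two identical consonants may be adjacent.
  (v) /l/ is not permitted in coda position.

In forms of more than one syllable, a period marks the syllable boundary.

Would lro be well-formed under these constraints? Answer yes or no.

lro — violates constraint (i): syllable 1 onset /lr/: /l/ (liquid, 4) → /r/ (liquid, 4) does not rise → ill-formed

no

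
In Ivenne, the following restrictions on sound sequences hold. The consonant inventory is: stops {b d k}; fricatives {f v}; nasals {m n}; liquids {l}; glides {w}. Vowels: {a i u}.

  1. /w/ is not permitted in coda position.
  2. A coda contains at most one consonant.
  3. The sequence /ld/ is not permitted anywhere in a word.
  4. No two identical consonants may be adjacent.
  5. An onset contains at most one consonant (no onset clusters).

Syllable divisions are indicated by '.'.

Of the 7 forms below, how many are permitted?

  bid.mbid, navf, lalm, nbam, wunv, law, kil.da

0

bid.mbid — violates constraint 5: syllable 2 onset /mb/ has 2 consonants (> 1) → not permitted
navf — violates constraint 2: syllable 1 coda /vf/ has 2 consonants (> 1) → not permitted
lalm — violates constraint 2: syllable 1 coda /lm/ has 2 consonants (> 1) → not permitted
nbam — violates constraint 5: syllable 1 onset /nb/ has 2 consonants (> 1) → not permitted
wunv — violates constraint 2: syllable 1 coda /nv/ has 2 consonants (> 1) → not permitted
law — violates constraint 1: syllable 1 coda contains /w/ → not permitted
kil.da — violates constraint 3: contains banned sequence /ld/ → not permitted
No form is permitted → 0.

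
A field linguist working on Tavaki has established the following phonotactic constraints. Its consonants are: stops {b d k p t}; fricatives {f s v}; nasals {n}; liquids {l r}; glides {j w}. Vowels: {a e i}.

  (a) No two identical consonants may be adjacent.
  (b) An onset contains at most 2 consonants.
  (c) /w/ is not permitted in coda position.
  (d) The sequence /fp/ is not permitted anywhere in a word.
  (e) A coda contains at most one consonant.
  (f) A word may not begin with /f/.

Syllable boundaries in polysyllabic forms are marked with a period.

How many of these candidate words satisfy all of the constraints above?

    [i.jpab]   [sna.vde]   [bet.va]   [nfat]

4

[i.jpab] — σ1 onset /∅/, coda /∅/ ok; σ2 onset /jp/ (2C), coda /b/ ok → permitted
[sna.vde] — σ1 onset /sn/ (2C), coda /∅/ ok; σ2 onset /vd/ (2C), coda /∅/ ok → permitted
[bet.va] — σ1 onset /b/, coda /t/ ok; σ2 onset /v/, coda /∅/ ok → permitted
[nfat] — σ1 onset /nf/ (2C), coda /t/ ok → permitted
Permitted: [i.jpab], [sna.vde], [bet.va], [nfat] → 4.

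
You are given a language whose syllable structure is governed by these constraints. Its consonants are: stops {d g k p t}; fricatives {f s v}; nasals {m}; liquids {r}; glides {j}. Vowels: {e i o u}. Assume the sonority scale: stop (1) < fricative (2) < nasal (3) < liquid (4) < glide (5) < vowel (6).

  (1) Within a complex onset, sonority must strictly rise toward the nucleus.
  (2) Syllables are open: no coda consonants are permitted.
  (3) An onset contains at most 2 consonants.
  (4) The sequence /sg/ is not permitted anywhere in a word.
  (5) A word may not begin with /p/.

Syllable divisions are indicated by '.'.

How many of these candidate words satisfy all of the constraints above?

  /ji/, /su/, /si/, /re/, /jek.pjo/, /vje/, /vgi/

/ji/ — σ1 onset /j/, coda /∅/ ok → well-formed
/su/ — σ1 onset /s/, coda /∅/ ok → well-formed
/si/ — σ1 onset /s/, coda /∅/ ok → well-formed
/re/ — σ1 onset /r/, coda /∅/ ok → well-formed
/jek.pjo/ — violates constraint 2: syllable 1 coda /k/ has 1 consonant (> 0) → ill-formed
/vje/ — σ1 onset /vj/ (2→5 rises), coda /∅/ ok → well-formed
/vgi/ — violates constraint 1: syllable 1 onset /vg/: /v/ (fricative, 2) → /g/ (stop, 1) does not rise → ill-formed
Well-formed: /ji/, /su/, /si/, /re/, /vje/ → 5.

5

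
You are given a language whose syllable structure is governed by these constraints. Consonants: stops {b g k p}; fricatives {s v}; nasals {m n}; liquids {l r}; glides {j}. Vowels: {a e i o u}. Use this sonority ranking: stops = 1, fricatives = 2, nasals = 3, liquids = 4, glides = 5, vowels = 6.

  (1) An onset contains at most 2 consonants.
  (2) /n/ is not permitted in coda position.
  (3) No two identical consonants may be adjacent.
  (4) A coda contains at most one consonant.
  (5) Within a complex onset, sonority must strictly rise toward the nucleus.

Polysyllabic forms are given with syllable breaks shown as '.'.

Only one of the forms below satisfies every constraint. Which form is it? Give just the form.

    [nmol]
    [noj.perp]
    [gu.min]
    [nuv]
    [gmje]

[nmol] — violates constraint 5: syllable 1 onset /nm/: /n/ (nasal, 3) → /m/ (nasal, 3) does not rise → not permitted
[noj.perp] — violates constraint 4: syllable 2 coda /rp/ has 2 consonants (> 1) → not permitted
[gu.min] — violates constraint 2: syllable 2 coda contains /n/ → not permitted
[nuv] — σ1 onset /n/, coda /v/ ok → permitted
[gmje] — violates constraint 1: syllable 1 onset /gmj/ has 3 consonants (> 2) → not permitted

[nuv]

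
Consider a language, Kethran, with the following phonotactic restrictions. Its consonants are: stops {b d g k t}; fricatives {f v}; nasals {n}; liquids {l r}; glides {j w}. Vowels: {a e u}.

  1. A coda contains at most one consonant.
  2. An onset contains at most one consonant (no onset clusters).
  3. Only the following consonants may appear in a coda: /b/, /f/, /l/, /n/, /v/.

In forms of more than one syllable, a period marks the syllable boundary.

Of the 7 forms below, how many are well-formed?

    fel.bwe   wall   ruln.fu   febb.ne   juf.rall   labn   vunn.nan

0

fel.bwe — violates constraint 2: syllable 2 onset /bw/ has 2 consonants (> 1) → ill-formed
wall — violates constraint 1: syllable 1 coda /ll/ has 2 consonants (> 1) → ill-formed
ruln.fu — violates constraint 1: syllable 1 coda /ln/ has 2 consonants (> 1) → ill-formed
febb.ne — violates constraint 1: syllable 1 coda /bb/ has 2 consonants (> 1) → ill-formed
juf.rall — violates constraint 1: syllable 2 coda /ll/ has 2 consonants (> 1) → ill-formed
labn — violates constraint 1: syllable 1 coda /bn/ has 2 consonants (> 1) → ill-formed
vunn.nan — violates constraint 1: syllable 1 coda /nn/ has 2 consonants (> 1) → ill-formed
No form is well-formed → 0.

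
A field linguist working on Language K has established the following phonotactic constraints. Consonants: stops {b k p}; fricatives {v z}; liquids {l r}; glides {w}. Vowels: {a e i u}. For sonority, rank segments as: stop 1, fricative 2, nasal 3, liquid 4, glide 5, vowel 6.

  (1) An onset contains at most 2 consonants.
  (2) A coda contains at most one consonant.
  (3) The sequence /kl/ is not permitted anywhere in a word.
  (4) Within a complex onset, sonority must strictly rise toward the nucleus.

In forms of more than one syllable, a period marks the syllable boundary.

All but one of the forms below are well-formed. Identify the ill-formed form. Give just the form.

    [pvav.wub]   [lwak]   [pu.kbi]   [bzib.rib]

[pu.kbi]

[pvav.wub] — σ1 onset /pv/ (1→2 rises), coda /v/ ok; σ2 onset /w/, coda /b/ ok → well-formed
[lwak] — σ1 onset /lw/ (4→5 rises), coda /k/ ok → well-formed
[pu.kbi] — violates constraint 4: syllable 2 onset /kb/: /k/ (stop, 1) → /b/ (stop, 1) does not rise → ill-formed
[bzib.rib] — σ1 onset /bz/ (1→2 rises), coda /b/ ok; σ2 onset /r/, coda /b/ ok → well-formed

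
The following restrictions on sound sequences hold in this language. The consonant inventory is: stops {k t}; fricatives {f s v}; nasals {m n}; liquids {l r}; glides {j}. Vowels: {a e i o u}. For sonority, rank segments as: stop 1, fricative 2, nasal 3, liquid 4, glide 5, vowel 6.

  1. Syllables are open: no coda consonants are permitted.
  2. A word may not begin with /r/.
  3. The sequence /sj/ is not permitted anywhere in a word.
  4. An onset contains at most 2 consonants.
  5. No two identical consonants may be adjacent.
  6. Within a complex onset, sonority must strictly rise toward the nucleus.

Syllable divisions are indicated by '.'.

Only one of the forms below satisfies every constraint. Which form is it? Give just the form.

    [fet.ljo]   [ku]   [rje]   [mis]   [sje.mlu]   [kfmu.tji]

[ku]

[fet.ljo] — violates constraint 1: syllable 1 coda /t/ has 1 consonant (> 0) → not permitted
[ku] — σ1 onset /k/, coda /∅/ ok → permitted
[rje] — violates constraint 2: word begins with /r/ → not permitted
[mis] — violates constraint 1: syllable 1 coda /s/ has 1 consonant (> 0) → not permitted
[sje.mlu] — violates constraint 3: contains banned sequence /sj/ → not permitted
[kfmu.tji] — violates constraint 4: syllable 1 onset /kfm/ has 3 consonants (> 2) → not permitted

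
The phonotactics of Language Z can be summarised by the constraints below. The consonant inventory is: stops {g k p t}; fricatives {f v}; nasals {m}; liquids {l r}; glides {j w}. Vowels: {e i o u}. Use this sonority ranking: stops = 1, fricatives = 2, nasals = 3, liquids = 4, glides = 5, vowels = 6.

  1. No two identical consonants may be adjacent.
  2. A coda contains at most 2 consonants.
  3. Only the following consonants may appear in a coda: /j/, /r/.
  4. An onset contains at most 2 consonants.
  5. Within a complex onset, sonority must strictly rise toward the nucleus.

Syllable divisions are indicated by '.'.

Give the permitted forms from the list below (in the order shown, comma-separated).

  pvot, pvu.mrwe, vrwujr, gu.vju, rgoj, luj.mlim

pvot — violates constraint 3: syllable 1 coda contains /t/, which is not a licensed coda consonant → not permitted
pvu.mrwe — violates constraint 4: syllable 2 onset /mrw/ has 3 consonants (> 2) → not permitted
vrwujr — violates constraint 4: syllable 1 onset /vrw/ has 3 consonants (> 2) → not permitted
gu.vju — σ1 onset /g/, coda /∅/ ok; σ2 onset /vj/ (2→5 rises), coda /∅/ ok → permitted
rgoj — violates constraint 5: syllable 1 onset /rg/: /r/ (liquid, 4) → /g/ (stop, 1) does not rise → not permitted
luj.mlim — violates constraint 3: syllable 2 coda contains /m/, which is not a licensed coda consonant → not permitted

gu.vju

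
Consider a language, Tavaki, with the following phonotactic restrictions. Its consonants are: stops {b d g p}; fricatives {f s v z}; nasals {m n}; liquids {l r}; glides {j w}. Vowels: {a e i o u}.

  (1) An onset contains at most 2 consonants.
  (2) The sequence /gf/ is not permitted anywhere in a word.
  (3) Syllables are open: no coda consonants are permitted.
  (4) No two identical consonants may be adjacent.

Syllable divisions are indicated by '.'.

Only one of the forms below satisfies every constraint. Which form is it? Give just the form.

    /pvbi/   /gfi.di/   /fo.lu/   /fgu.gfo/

/pvbi/ — violates constraint 1: syllable 1 onset /pvb/ has 3 consonants (> 2) → ill-formed
/gfi.di/ — violates constraint 2: contains banned sequence /gf/ → ill-formed
/fo.lu/ — σ1 onset /f/, coda /∅/ ok; σ2 onset /l/, coda /∅/ ok → well-formed
/fgu.gfo/ — violates constraint 2: contains banned sequence /gf/ → ill-formed

/fo.lu/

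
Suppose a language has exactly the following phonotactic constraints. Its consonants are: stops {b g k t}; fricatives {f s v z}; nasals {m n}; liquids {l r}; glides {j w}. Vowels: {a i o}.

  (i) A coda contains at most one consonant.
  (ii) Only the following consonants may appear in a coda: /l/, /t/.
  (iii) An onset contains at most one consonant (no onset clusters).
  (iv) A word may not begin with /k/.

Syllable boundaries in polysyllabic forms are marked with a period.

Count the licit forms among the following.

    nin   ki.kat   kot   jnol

0

nin — violates constraint (ii): syllable 1 coda contains /n/, which is not a licensed coda consonant → illicit
ki.kat — violates constraint (iv): word begins with /k/ → illicit
kot — violates constraint (iv): word begins with /k/ → illicit
jnol — violates constraint (iii): syllable 1 onset /jn/ has 2 consonants (> 1) → illicit
No form is licit → 0.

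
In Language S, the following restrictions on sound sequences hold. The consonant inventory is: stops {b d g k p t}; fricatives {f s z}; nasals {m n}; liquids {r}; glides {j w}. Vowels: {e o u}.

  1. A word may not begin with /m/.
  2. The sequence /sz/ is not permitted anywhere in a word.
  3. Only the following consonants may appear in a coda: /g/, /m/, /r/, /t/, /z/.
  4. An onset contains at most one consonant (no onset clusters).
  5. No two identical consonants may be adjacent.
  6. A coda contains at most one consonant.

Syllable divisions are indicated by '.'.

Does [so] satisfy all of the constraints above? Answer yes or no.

[so] — σ1 onset /s/, coda /∅/ ok → permitted

yes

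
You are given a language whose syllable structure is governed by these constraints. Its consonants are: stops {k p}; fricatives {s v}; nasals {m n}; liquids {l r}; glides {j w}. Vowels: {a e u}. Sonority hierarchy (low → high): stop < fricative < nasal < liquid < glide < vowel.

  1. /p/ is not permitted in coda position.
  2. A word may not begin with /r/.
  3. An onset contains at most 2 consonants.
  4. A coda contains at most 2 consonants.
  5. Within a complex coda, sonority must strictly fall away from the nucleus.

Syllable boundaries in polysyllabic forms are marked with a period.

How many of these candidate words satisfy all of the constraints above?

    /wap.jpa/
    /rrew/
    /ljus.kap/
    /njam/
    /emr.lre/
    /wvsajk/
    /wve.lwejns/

1

/wap.jpa/ — violates constraint 1: syllable 1 coda contains /p/ → phonotactically illegal
/rrew/ — violates constraint 2: word begins with /r/ → phonotactically illegal
/ljus.kap/ — violates constraint 1: syllable 2 coda contains /p/ → phonotactically illegal
/njam/ — σ1 onset /nj/ (2C), coda /m/ ok → phonotactically legal
/emr.lre/ — violates constraint 5: syllable 1 coda /mr/: /m/ (nasal, 3) → /r/ (liquid, 4) does not fall → phonotactically illegal
/wvsajk/ — violates constraint 3: syllable 1 onset /wvs/ has 3 consonants (> 2) → phonotactically illegal
/wve.lwejns/ — violates constraint 4: syllable 2 coda /jns/ has 3 consonants (> 2) → phonotactically illegal
Phonotactically legal: /njam/ → 1.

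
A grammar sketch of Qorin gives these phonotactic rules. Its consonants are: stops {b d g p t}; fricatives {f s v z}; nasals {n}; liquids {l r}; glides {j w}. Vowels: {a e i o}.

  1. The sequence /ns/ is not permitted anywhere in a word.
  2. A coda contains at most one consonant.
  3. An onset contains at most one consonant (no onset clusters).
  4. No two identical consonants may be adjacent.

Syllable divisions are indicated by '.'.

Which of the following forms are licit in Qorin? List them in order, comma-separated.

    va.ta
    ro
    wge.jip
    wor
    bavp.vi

va.ta — σ1 onset /v/, coda /∅/ ok; σ2 onset /t/, coda /∅/ ok → licit
ro — σ1 onset /r/, coda /∅/ ok → licit
wge.jip — violates constraint 3: syllable 1 onset /wg/ has 2 consonants (> 1) → illicit
wor — σ1 onset /w/, coda /r/ ok → licit
bavp.vi — violates constraint 2: syllable 1 coda /vp/ has 2 consonants (> 1) → illicit

va.ta, ro, wor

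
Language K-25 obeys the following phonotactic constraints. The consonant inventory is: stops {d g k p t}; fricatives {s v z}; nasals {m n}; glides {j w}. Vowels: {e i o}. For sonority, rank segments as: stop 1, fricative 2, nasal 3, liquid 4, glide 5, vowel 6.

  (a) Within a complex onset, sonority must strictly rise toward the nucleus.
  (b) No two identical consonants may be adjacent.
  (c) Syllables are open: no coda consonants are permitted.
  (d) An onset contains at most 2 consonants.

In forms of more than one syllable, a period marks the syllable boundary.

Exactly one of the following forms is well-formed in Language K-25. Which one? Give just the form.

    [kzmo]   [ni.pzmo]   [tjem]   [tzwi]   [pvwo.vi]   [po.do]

[po.do]

[kzmo] — violates constraint (d): syllable 1 onset /kzm/ has 3 consonants (> 2) → ill-formed
[ni.pzmo] — violates constraint (d): syllable 2 onset /pzm/ has 3 consonants (> 2) → ill-formed
[tjem] — violates constraint (c): syllable 1 coda /m/ has 1 consonant (> 0) → ill-formed
[tzwi] — violates constraint (d): syllable 1 onset /tzw/ has 3 consonants (> 2) → ill-formed
[pvwo.vi] — violates constraint (d): syllable 1 onset /pvw/ has 3 consonants (> 2) → ill-formed
[po.do] — σ1 onset /p/, coda /∅/ ok; σ2 onset /d/, coda /∅/ ok → well-formed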